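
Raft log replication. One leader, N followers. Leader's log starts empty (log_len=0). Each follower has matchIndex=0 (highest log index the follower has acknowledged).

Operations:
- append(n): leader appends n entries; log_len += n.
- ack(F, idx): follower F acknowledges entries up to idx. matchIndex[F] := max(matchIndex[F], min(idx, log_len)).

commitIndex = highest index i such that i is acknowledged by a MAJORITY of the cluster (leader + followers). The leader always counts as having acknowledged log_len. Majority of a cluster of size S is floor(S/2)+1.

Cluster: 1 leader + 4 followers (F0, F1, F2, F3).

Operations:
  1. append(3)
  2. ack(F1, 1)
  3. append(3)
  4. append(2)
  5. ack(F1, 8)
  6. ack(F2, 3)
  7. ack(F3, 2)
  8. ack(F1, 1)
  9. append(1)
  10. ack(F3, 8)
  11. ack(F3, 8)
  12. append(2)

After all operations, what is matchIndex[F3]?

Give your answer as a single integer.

Op 1: append 3 -> log_len=3
Op 2: F1 acks idx 1 -> match: F0=0 F1=1 F2=0 F3=0; commitIndex=0
Op 3: append 3 -> log_len=6
Op 4: append 2 -> log_len=8
Op 5: F1 acks idx 8 -> match: F0=0 F1=8 F2=0 F3=0; commitIndex=0
Op 6: F2 acks idx 3 -> match: F0=0 F1=8 F2=3 F3=0; commitIndex=3
Op 7: F3 acks idx 2 -> match: F0=0 F1=8 F2=3 F3=2; commitIndex=3
Op 8: F1 acks idx 1 -> match: F0=0 F1=8 F2=3 F3=2; commitIndex=3
Op 9: append 1 -> log_len=9
Op 10: F3 acks idx 8 -> match: F0=0 F1=8 F2=3 F3=8; commitIndex=8
Op 11: F3 acks idx 8 -> match: F0=0 F1=8 F2=3 F3=8; commitIndex=8
Op 12: append 2 -> log_len=11

Answer: 8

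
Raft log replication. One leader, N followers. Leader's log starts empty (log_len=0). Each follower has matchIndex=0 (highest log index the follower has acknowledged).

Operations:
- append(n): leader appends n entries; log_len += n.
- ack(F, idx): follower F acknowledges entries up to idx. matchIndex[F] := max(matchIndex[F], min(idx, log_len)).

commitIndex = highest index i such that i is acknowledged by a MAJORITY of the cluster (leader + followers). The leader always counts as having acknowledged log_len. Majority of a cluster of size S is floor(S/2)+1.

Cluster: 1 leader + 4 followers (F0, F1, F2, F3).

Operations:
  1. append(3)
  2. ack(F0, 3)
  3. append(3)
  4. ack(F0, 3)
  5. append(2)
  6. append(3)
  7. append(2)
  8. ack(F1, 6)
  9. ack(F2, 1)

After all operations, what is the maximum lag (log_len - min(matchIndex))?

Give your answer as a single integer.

Op 1: append 3 -> log_len=3
Op 2: F0 acks idx 3 -> match: F0=3 F1=0 F2=0 F3=0; commitIndex=0
Op 3: append 3 -> log_len=6
Op 4: F0 acks idx 3 -> match: F0=3 F1=0 F2=0 F3=0; commitIndex=0
Op 5: append 2 -> log_len=8
Op 6: append 3 -> log_len=11
Op 7: append 2 -> log_len=13
Op 8: F1 acks idx 6 -> match: F0=3 F1=6 F2=0 F3=0; commitIndex=3
Op 9: F2 acks idx 1 -> match: F0=3 F1=6 F2=1 F3=0; commitIndex=3

Answer: 13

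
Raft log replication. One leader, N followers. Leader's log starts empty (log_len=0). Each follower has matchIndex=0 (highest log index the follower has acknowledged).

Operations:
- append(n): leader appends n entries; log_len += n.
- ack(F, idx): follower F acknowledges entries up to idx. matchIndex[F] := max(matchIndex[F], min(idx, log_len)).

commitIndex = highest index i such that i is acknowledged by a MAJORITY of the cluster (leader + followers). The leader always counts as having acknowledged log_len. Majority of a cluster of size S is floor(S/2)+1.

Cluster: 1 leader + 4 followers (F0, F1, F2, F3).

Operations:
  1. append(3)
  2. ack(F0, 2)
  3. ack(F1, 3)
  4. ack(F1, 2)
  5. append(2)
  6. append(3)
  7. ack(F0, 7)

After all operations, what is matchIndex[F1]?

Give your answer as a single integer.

Answer: 3

Derivation:
Op 1: append 3 -> log_len=3
Op 2: F0 acks idx 2 -> match: F0=2 F1=0 F2=0 F3=0; commitIndex=0
Op 3: F1 acks idx 3 -> match: F0=2 F1=3 F2=0 F3=0; commitIndex=2
Op 4: F1 acks idx 2 -> match: F0=2 F1=3 F2=0 F3=0; commitIndex=2
Op 5: append 2 -> log_len=5
Op 6: append 3 -> log_len=8
Op 7: F0 acks idx 7 -> match: F0=7 F1=3 F2=0 F3=0; commitIndex=3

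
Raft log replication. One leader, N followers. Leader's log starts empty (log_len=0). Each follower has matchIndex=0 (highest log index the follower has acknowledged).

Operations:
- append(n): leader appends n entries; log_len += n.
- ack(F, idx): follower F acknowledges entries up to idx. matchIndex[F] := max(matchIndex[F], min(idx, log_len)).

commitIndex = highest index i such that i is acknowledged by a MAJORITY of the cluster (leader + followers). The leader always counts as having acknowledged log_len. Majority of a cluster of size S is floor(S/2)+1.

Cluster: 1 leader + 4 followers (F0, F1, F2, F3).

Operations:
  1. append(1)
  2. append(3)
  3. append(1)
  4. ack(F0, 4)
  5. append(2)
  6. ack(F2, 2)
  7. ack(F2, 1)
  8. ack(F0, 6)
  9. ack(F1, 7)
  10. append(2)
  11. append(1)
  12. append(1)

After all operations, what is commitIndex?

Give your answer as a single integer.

Op 1: append 1 -> log_len=1
Op 2: append 3 -> log_len=4
Op 3: append 1 -> log_len=5
Op 4: F0 acks idx 4 -> match: F0=4 F1=0 F2=0 F3=0; commitIndex=0
Op 5: append 2 -> log_len=7
Op 6: F2 acks idx 2 -> match: F0=4 F1=0 F2=2 F3=0; commitIndex=2
Op 7: F2 acks idx 1 -> match: F0=4 F1=0 F2=2 F3=0; commitIndex=2
Op 8: F0 acks idx 6 -> match: F0=6 F1=0 F2=2 F3=0; commitIndex=2
Op 9: F1 acks idx 7 -> match: F0=6 F1=7 F2=2 F3=0; commitIndex=6
Op 10: append 2 -> log_len=9
Op 11: append 1 -> log_len=10
Op 12: append 1 -> log_len=11

Answer: 6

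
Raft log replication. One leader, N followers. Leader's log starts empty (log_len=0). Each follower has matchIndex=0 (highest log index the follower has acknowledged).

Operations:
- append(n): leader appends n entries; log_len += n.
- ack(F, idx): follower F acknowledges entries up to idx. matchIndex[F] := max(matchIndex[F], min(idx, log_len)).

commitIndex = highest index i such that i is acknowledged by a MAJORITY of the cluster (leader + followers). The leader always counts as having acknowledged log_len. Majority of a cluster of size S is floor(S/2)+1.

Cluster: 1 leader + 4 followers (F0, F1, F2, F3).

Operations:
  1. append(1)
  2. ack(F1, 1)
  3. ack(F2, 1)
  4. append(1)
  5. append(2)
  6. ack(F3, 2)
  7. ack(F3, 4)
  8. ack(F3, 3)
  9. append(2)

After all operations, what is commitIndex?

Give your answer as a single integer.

Answer: 1

Derivation:
Op 1: append 1 -> log_len=1
Op 2: F1 acks idx 1 -> match: F0=0 F1=1 F2=0 F3=0; commitIndex=0
Op 3: F2 acks idx 1 -> match: F0=0 F1=1 F2=1 F3=0; commitIndex=1
Op 4: append 1 -> log_len=2
Op 5: append 2 -> log_len=4
Op 6: F3 acks idx 2 -> match: F0=0 F1=1 F2=1 F3=2; commitIndex=1
Op 7: F3 acks idx 4 -> match: F0=0 F1=1 F2=1 F3=4; commitIndex=1
Op 8: F3 acks idx 3 -> match: F0=0 F1=1 F2=1 F3=4; commitIndex=1
Op 9: append 2 -> log_len=6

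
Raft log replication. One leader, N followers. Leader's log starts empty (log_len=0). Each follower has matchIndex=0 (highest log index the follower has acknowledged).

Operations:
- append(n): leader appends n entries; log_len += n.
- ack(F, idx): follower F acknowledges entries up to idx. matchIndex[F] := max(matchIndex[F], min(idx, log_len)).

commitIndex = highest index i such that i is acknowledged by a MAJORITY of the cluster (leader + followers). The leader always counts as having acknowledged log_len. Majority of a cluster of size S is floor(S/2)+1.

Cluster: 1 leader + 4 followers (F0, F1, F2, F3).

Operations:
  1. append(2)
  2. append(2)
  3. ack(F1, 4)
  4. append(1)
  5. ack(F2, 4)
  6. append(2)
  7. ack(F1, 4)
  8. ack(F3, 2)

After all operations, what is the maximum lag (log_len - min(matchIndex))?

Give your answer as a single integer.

Answer: 7

Derivation:
Op 1: append 2 -> log_len=2
Op 2: append 2 -> log_len=4
Op 3: F1 acks idx 4 -> match: F0=0 F1=4 F2=0 F3=0; commitIndex=0
Op 4: append 1 -> log_len=5
Op 5: F2 acks idx 4 -> match: F0=0 F1=4 F2=4 F3=0; commitIndex=4
Op 6: append 2 -> log_len=7
Op 7: F1 acks idx 4 -> match: F0=0 F1=4 F2=4 F3=0; commitIndex=4
Op 8: F3 acks idx 2 -> match: F0=0 F1=4 F2=4 F3=2; commitIndex=4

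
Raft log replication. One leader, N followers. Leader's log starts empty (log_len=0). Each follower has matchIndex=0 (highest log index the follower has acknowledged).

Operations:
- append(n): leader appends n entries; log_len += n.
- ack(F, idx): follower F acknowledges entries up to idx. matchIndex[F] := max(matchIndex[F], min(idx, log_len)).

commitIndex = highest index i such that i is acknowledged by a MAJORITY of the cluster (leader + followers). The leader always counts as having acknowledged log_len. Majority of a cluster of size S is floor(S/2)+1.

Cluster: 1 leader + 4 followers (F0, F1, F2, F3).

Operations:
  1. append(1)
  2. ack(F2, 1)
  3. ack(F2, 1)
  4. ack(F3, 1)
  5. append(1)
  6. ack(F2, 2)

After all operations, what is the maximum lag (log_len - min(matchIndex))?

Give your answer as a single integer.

Op 1: append 1 -> log_len=1
Op 2: F2 acks idx 1 -> match: F0=0 F1=0 F2=1 F3=0; commitIndex=0
Op 3: F2 acks idx 1 -> match: F0=0 F1=0 F2=1 F3=0; commitIndex=0
Op 4: F3 acks idx 1 -> match: F0=0 F1=0 F2=1 F3=1; commitIndex=1
Op 5: append 1 -> log_len=2
Op 6: F2 acks idx 2 -> match: F0=0 F1=0 F2=2 F3=1; commitIndex=1

Answer: 2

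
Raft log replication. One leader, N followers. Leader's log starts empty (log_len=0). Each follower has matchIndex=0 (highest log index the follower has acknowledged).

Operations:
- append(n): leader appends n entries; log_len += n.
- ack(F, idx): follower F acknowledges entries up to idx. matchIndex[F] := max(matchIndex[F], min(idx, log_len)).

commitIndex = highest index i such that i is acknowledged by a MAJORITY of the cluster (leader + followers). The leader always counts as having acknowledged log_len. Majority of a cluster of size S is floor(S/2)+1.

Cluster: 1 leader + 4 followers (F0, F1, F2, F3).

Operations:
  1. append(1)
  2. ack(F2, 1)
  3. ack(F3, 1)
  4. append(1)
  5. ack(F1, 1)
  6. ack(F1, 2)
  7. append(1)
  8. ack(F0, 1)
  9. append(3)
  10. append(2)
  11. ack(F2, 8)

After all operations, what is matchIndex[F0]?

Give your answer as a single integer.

Answer: 1

Derivation:
Op 1: append 1 -> log_len=1
Op 2: F2 acks idx 1 -> match: F0=0 F1=0 F2=1 F3=0; commitIndex=0
Op 3: F3 acks idx 1 -> match: F0=0 F1=0 F2=1 F3=1; commitIndex=1
Op 4: append 1 -> log_len=2
Op 5: F1 acks idx 1 -> match: F0=0 F1=1 F2=1 F3=1; commitIndex=1
Op 6: F1 acks idx 2 -> match: F0=0 F1=2 F2=1 F3=1; commitIndex=1
Op 7: append 1 -> log_len=3
Op 8: F0 acks idx 1 -> match: F0=1 F1=2 F2=1 F3=1; commitIndex=1
Op 9: append 3 -> log_len=6
Op 10: append 2 -> log_len=8
Op 11: F2 acks idx 8 -> match: F0=1 F1=2 F2=8 F3=1; commitIndex=2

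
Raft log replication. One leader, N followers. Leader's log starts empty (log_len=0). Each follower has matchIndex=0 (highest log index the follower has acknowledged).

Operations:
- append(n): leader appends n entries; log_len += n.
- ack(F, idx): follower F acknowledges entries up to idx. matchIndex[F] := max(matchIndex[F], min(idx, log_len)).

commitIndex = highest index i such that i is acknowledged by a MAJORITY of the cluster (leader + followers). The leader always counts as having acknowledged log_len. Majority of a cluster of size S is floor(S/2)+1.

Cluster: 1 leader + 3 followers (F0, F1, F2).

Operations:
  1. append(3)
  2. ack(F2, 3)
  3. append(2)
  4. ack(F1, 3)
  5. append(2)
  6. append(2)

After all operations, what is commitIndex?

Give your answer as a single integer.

Answer: 3

Derivation:
Op 1: append 3 -> log_len=3
Op 2: F2 acks idx 3 -> match: F0=0 F1=0 F2=3; commitIndex=0
Op 3: append 2 -> log_len=5
Op 4: F1 acks idx 3 -> match: F0=0 F1=3 F2=3; commitIndex=3
Op 5: append 2 -> log_len=7
Op 6: append 2 -> log_len=9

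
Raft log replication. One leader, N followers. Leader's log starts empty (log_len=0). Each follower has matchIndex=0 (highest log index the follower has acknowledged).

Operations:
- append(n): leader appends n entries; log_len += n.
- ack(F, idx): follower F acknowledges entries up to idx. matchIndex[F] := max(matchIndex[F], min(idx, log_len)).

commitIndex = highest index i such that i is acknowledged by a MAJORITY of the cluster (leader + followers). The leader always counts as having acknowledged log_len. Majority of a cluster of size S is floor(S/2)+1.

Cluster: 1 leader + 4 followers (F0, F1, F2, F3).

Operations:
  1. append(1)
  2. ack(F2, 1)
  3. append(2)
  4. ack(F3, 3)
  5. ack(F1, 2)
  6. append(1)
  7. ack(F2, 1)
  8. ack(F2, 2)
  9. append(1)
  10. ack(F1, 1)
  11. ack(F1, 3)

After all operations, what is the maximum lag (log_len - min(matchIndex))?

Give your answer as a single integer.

Answer: 5

Derivation:
Op 1: append 1 -> log_len=1
Op 2: F2 acks idx 1 -> match: F0=0 F1=0 F2=1 F3=0; commitIndex=0
Op 3: append 2 -> log_len=3
Op 4: F3 acks idx 3 -> match: F0=0 F1=0 F2=1 F3=3; commitIndex=1
Op 5: F1 acks idx 2 -> match: F0=0 F1=2 F2=1 F3=3; commitIndex=2
Op 6: append 1 -> log_len=4
Op 7: F2 acks idx 1 -> match: F0=0 F1=2 F2=1 F3=3; commitIndex=2
Op 8: F2 acks idx 2 -> match: F0=0 F1=2 F2=2 F3=3; commitIndex=2
Op 9: append 1 -> log_len=5
Op 10: F1 acks idx 1 -> match: F0=0 F1=2 F2=2 F3=3; commitIndex=2
Op 11: F1 acks idx 3 -> match: F0=0 F1=3 F2=2 F3=3; commitIndex=3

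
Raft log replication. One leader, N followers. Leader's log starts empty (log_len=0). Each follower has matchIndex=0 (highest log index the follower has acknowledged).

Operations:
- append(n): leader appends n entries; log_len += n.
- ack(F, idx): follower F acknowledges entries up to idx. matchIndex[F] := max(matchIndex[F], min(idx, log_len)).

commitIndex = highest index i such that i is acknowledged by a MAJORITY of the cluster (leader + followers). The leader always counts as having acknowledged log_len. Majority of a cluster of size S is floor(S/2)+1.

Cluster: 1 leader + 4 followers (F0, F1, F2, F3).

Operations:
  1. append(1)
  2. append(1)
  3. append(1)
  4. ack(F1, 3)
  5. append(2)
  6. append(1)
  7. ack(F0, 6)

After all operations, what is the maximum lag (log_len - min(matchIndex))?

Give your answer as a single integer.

Answer: 6

Derivation:
Op 1: append 1 -> log_len=1
Op 2: append 1 -> log_len=2
Op 3: append 1 -> log_len=3
Op 4: F1 acks idx 3 -> match: F0=0 F1=3 F2=0 F3=0; commitIndex=0
Op 5: append 2 -> log_len=5
Op 6: append 1 -> log_len=6
Op 7: F0 acks idx 6 -> match: F0=6 F1=3 F2=0 F3=0; commitIndex=3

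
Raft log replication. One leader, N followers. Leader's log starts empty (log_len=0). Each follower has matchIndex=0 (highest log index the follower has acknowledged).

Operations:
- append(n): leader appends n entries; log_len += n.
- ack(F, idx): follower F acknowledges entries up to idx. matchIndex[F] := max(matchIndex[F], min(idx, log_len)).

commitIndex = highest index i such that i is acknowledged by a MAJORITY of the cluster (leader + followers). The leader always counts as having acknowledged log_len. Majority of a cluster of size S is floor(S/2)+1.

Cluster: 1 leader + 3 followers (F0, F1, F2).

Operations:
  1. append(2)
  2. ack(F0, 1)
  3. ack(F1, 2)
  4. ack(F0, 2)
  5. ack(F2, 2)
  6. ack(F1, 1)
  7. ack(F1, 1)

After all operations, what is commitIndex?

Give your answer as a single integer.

Answer: 2

Derivation:
Op 1: append 2 -> log_len=2
Op 2: F0 acks idx 1 -> match: F0=1 F1=0 F2=0; commitIndex=0
Op 3: F1 acks idx 2 -> match: F0=1 F1=2 F2=0; commitIndex=1
Op 4: F0 acks idx 2 -> match: F0=2 F1=2 F2=0; commitIndex=2
Op 5: F2 acks idx 2 -> match: F0=2 F1=2 F2=2; commitIndex=2
Op 6: F1 acks idx 1 -> match: F0=2 F1=2 F2=2; commitIndex=2
Op 7: F1 acks idx 1 -> match: F0=2 F1=2 F2=2; commitIndex=2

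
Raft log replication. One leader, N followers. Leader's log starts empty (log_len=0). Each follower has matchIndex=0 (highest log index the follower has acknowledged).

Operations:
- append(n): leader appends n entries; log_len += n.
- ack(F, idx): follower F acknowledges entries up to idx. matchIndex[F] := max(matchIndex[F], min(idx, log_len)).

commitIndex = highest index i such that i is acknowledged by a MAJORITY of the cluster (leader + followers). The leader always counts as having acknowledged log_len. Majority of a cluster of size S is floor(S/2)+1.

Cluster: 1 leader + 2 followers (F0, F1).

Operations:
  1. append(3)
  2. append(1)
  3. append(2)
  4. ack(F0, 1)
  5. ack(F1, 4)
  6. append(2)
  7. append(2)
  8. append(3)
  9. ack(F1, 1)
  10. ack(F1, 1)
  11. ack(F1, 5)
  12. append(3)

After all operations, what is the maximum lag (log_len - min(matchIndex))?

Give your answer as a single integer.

Answer: 15

Derivation:
Op 1: append 3 -> log_len=3
Op 2: append 1 -> log_len=4
Op 3: append 2 -> log_len=6
Op 4: F0 acks idx 1 -> match: F0=1 F1=0; commitIndex=1
Op 5: F1 acks idx 4 -> match: F0=1 F1=4; commitIndex=4
Op 6: append 2 -> log_len=8
Op 7: append 2 -> log_len=10
Op 8: append 3 -> log_len=13
Op 9: F1 acks idx 1 -> match: F0=1 F1=4; commitIndex=4
Op 10: F1 acks idx 1 -> match: F0=1 F1=4; commitIndex=4
Op 11: F1 acks idx 5 -> match: F0=1 F1=5; commitIndex=5
Op 12: append 3 -> log_len=16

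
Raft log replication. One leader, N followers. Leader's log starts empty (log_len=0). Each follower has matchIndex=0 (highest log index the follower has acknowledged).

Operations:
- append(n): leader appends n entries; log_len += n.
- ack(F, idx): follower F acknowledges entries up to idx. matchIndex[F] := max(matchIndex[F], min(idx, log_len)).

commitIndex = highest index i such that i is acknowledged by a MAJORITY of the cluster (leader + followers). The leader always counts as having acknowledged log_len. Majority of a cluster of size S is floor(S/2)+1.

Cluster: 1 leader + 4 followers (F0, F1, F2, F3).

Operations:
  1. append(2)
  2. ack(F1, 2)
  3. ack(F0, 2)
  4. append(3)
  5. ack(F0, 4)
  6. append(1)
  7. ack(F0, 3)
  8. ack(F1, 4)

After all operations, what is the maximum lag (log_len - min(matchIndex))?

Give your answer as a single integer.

Op 1: append 2 -> log_len=2
Op 2: F1 acks idx 2 -> match: F0=0 F1=2 F2=0 F3=0; commitIndex=0
Op 3: F0 acks idx 2 -> match: F0=2 F1=2 F2=0 F3=0; commitIndex=2
Op 4: append 3 -> log_len=5
Op 5: F0 acks idx 4 -> match: F0=4 F1=2 F2=0 F3=0; commitIndex=2
Op 6: append 1 -> log_len=6
Op 7: F0 acks idx 3 -> match: F0=4 F1=2 F2=0 F3=0; commitIndex=2
Op 8: F1 acks idx 4 -> match: F0=4 F1=4 F2=0 F3=0; commitIndex=4

Answer: 6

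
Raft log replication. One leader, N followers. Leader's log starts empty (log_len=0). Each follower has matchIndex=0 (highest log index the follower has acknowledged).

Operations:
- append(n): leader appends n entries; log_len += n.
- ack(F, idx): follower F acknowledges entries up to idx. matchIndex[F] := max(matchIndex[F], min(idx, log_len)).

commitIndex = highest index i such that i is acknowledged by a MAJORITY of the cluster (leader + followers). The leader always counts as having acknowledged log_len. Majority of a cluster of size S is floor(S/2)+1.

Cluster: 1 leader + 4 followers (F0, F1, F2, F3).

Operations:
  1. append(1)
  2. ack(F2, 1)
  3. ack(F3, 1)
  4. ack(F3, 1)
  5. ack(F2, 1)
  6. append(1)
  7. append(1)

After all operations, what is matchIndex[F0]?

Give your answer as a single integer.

Answer: 0

Derivation:
Op 1: append 1 -> log_len=1
Op 2: F2 acks idx 1 -> match: F0=0 F1=0 F2=1 F3=0; commitIndex=0
Op 3: F3 acks idx 1 -> match: F0=0 F1=0 F2=1 F3=1; commitIndex=1
Op 4: F3 acks idx 1 -> match: F0=0 F1=0 F2=1 F3=1; commitIndex=1
Op 5: F2 acks idx 1 -> match: F0=0 F1=0 F2=1 F3=1; commitIndex=1
Op 6: append 1 -> log_len=2
Op 7: append 1 -> log_len=3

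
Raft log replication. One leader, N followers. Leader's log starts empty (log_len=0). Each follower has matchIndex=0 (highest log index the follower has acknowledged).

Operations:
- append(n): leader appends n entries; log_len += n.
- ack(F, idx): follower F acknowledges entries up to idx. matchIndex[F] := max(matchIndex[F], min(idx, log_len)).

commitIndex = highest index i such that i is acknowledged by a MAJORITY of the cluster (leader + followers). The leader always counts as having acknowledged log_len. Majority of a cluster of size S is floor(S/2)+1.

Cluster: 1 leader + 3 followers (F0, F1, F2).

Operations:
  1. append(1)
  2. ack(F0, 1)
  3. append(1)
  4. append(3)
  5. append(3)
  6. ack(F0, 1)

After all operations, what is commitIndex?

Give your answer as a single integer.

Op 1: append 1 -> log_len=1
Op 2: F0 acks idx 1 -> match: F0=1 F1=0 F2=0; commitIndex=0
Op 3: append 1 -> log_len=2
Op 4: append 3 -> log_len=5
Op 5: append 3 -> log_len=8
Op 6: F0 acks idx 1 -> match: F0=1 F1=0 F2=0; commitIndex=0

Answer: 0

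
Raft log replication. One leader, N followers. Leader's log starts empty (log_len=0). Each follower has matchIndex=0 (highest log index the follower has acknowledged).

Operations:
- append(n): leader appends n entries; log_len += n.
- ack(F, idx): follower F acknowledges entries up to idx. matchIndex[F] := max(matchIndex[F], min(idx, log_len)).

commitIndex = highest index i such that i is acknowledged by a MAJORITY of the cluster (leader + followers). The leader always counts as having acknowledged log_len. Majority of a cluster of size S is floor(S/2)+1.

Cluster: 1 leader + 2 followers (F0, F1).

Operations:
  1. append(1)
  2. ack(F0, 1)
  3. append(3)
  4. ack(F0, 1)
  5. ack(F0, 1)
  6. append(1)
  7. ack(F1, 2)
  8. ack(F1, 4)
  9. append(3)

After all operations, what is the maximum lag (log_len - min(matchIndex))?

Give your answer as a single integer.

Op 1: append 1 -> log_len=1
Op 2: F0 acks idx 1 -> match: F0=1 F1=0; commitIndex=1
Op 3: append 3 -> log_len=4
Op 4: F0 acks idx 1 -> match: F0=1 F1=0; commitIndex=1
Op 5: F0 acks idx 1 -> match: F0=1 F1=0; commitIndex=1
Op 6: append 1 -> log_len=5
Op 7: F1 acks idx 2 -> match: F0=1 F1=2; commitIndex=2
Op 8: F1 acks idx 4 -> match: F0=1 F1=4; commitIndex=4
Op 9: append 3 -> log_len=8

Answer: 7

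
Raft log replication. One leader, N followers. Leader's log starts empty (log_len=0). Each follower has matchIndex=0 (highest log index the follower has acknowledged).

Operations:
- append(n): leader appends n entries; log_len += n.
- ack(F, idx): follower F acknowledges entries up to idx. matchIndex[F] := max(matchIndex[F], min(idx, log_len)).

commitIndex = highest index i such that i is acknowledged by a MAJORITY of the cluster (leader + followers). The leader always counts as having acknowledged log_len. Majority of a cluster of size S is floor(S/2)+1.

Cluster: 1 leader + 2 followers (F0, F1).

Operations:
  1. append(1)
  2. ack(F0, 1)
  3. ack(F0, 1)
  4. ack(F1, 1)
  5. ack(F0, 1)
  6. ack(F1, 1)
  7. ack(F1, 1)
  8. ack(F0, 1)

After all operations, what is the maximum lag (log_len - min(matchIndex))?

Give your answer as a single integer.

Answer: 0

Derivation:
Op 1: append 1 -> log_len=1
Op 2: F0 acks idx 1 -> match: F0=1 F1=0; commitIndex=1
Op 3: F0 acks idx 1 -> match: F0=1 F1=0; commitIndex=1
Op 4: F1 acks idx 1 -> match: F0=1 F1=1; commitIndex=1
Op 5: F0 acks idx 1 -> match: F0=1 F1=1; commitIndex=1
Op 6: F1 acks idx 1 -> match: F0=1 F1=1; commitIndex=1
Op 7: F1 acks idx 1 -> match: F0=1 F1=1; commitIndex=1
Op 8: F0 acks idx 1 -> match: F0=1 F1=1; commitIndex=1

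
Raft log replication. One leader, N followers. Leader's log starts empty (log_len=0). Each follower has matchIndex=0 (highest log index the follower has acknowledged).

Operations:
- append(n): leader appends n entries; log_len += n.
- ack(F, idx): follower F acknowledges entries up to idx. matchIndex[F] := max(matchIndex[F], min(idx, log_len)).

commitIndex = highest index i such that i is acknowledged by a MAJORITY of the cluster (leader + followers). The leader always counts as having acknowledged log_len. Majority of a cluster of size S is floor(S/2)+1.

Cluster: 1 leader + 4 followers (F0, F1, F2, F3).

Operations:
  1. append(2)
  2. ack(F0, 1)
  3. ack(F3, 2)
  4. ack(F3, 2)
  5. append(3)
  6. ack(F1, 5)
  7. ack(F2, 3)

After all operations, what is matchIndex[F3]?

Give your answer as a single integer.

Op 1: append 2 -> log_len=2
Op 2: F0 acks idx 1 -> match: F0=1 F1=0 F2=0 F3=0; commitIndex=0
Op 3: F3 acks idx 2 -> match: F0=1 F1=0 F2=0 F3=2; commitIndex=1
Op 4: F3 acks idx 2 -> match: F0=1 F1=0 F2=0 F3=2; commitIndex=1
Op 5: append 3 -> log_len=5
Op 6: F1 acks idx 5 -> match: F0=1 F1=5 F2=0 F3=2; commitIndex=2
Op 7: F2 acks idx 3 -> match: F0=1 F1=5 F2=3 F3=2; commitIndex=3

Answer: 2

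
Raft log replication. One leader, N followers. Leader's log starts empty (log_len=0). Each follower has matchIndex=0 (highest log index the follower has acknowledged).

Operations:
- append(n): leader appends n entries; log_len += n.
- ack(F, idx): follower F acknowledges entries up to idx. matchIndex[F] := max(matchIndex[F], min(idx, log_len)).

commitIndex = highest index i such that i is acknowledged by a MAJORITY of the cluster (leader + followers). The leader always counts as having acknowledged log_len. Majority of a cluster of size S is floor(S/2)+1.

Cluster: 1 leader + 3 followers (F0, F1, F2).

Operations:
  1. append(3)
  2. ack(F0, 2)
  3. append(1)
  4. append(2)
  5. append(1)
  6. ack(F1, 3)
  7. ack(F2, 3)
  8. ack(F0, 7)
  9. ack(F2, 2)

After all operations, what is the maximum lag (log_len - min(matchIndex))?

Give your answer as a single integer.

Answer: 4

Derivation:
Op 1: append 3 -> log_len=3
Op 2: F0 acks idx 2 -> match: F0=2 F1=0 F2=0; commitIndex=0
Op 3: append 1 -> log_len=4
Op 4: append 2 -> log_len=6
Op 5: append 1 -> log_len=7
Op 6: F1 acks idx 3 -> match: F0=2 F1=3 F2=0; commitIndex=2
Op 7: F2 acks idx 3 -> match: F0=2 F1=3 F2=3; commitIndex=3
Op 8: F0 acks idx 7 -> match: F0=7 F1=3 F2=3; commitIndex=3
Op 9: F2 acks idx 2 -> match: F0=7 F1=3 F2=3; commitIndex=3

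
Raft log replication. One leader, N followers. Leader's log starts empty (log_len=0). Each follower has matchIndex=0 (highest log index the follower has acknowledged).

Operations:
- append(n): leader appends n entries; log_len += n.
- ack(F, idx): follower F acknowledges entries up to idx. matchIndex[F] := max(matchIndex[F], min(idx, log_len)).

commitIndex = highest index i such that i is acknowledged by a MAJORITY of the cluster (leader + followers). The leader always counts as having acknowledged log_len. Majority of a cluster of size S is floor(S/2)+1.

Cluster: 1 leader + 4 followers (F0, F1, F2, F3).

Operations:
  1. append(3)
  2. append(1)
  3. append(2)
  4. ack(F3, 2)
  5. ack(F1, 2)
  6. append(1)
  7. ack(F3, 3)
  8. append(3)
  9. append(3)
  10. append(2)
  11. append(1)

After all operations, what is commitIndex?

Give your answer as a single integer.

Answer: 2

Derivation:
Op 1: append 3 -> log_len=3
Op 2: append 1 -> log_len=4
Op 3: append 2 -> log_len=6
Op 4: F3 acks idx 2 -> match: F0=0 F1=0 F2=0 F3=2; commitIndex=0
Op 5: F1 acks idx 2 -> match: F0=0 F1=2 F2=0 F3=2; commitIndex=2
Op 6: append 1 -> log_len=7
Op 7: F3 acks idx 3 -> match: F0=0 F1=2 F2=0 F3=3; commitIndex=2
Op 8: append 3 -> log_len=10
Op 9: append 3 -> log_len=13
Op 10: append 2 -> log_len=15
Op 11: append 1 -> log_len=16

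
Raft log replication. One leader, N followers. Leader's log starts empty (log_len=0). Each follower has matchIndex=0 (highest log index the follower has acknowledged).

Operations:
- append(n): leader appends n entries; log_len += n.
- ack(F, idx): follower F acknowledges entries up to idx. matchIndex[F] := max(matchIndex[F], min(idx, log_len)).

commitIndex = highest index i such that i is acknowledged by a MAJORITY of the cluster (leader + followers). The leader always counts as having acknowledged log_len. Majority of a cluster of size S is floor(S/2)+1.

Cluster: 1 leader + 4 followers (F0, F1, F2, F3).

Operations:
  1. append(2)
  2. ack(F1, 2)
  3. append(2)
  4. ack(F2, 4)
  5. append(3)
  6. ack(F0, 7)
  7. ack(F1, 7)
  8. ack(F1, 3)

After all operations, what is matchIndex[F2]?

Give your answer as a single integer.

Answer: 4

Derivation:
Op 1: append 2 -> log_len=2
Op 2: F1 acks idx 2 -> match: F0=0 F1=2 F2=0 F3=0; commitIndex=0
Op 3: append 2 -> log_len=4
Op 4: F2 acks idx 4 -> match: F0=0 F1=2 F2=4 F3=0; commitIndex=2
Op 5: append 3 -> log_len=7
Op 6: F0 acks idx 7 -> match: F0=7 F1=2 F2=4 F3=0; commitIndex=4
Op 7: F1 acks idx 7 -> match: F0=7 F1=7 F2=4 F3=0; commitIndex=7
Op 8: F1 acks idx 3 -> match: F0=7 F1=7 F2=4 F3=0; commitIndex=7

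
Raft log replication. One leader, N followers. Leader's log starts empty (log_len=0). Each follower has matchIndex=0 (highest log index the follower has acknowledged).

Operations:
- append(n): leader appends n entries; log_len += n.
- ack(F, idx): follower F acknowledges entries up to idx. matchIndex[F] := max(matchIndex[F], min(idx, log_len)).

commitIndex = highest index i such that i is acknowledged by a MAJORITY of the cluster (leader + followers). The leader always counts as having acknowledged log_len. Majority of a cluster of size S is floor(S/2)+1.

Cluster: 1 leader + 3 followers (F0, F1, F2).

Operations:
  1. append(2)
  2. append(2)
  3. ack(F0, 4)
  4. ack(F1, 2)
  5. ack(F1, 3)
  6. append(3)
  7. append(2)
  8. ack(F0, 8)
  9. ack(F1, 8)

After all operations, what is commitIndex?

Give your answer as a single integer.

Answer: 8

Derivation:
Op 1: append 2 -> log_len=2
Op 2: append 2 -> log_len=4
Op 3: F0 acks idx 4 -> match: F0=4 F1=0 F2=0; commitIndex=0
Op 4: F1 acks idx 2 -> match: F0=4 F1=2 F2=0; commitIndex=2
Op 5: F1 acks idx 3 -> match: F0=4 F1=3 F2=0; commitIndex=3
Op 6: append 3 -> log_len=7
Op 7: append 2 -> log_len=9
Op 8: F0 acks idx 8 -> match: F0=8 F1=3 F2=0; commitIndex=3
Op 9: F1 acks idx 8 -> match: F0=8 F1=8 F2=0; commitIndex=8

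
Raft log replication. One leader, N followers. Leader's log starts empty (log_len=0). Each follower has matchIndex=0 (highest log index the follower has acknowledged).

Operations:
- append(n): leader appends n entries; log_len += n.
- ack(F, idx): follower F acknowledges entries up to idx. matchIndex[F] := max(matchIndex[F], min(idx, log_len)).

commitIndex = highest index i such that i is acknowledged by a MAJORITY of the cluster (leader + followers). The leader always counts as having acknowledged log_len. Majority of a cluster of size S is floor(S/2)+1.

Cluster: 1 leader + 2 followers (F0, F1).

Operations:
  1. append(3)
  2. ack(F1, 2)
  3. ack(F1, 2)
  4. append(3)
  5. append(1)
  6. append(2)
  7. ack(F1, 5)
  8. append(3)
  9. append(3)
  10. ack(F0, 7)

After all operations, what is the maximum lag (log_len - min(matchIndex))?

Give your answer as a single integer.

Op 1: append 3 -> log_len=3
Op 2: F1 acks idx 2 -> match: F0=0 F1=2; commitIndex=2
Op 3: F1 acks idx 2 -> match: F0=0 F1=2; commitIndex=2
Op 4: append 3 -> log_len=6
Op 5: append 1 -> log_len=7
Op 6: append 2 -> log_len=9
Op 7: F1 acks idx 5 -> match: F0=0 F1=5; commitIndex=5
Op 8: append 3 -> log_len=12
Op 9: append 3 -> log_len=15
Op 10: F0 acks idx 7 -> match: F0=7 F1=5; commitIndex=7

Answer: 10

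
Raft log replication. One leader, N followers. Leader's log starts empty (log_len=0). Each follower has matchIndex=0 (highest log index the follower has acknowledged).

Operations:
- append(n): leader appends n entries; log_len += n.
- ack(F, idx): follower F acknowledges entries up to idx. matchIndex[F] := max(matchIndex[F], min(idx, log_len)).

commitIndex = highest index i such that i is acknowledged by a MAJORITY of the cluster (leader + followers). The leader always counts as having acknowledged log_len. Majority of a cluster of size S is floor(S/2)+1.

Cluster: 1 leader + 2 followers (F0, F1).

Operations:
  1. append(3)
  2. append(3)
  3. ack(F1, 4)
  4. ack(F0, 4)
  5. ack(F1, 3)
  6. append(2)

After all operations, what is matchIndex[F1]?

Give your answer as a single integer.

Answer: 4

Derivation:
Op 1: append 3 -> log_len=3
Op 2: append 3 -> log_len=6
Op 3: F1 acks idx 4 -> match: F0=0 F1=4; commitIndex=4
Op 4: F0 acks idx 4 -> match: F0=4 F1=4; commitIndex=4
Op 5: F1 acks idx 3 -> match: F0=4 F1=4; commitIndex=4
Op 6: append 2 -> log_len=8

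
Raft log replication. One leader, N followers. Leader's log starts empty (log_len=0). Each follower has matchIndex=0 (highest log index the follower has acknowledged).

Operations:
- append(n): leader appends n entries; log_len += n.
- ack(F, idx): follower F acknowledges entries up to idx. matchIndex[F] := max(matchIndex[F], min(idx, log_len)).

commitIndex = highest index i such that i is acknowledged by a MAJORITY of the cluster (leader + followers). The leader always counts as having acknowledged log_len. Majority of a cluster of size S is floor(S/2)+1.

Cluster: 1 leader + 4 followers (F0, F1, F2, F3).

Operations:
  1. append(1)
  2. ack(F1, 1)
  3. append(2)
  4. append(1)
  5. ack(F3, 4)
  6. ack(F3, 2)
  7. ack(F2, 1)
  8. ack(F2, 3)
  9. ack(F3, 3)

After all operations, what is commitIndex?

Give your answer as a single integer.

Op 1: append 1 -> log_len=1
Op 2: F1 acks idx 1 -> match: F0=0 F1=1 F2=0 F3=0; commitIndex=0
Op 3: append 2 -> log_len=3
Op 4: append 1 -> log_len=4
Op 5: F3 acks idx 4 -> match: F0=0 F1=1 F2=0 F3=4; commitIndex=1
Op 6: F3 acks idx 2 -> match: F0=0 F1=1 F2=0 F3=4; commitIndex=1
Op 7: F2 acks idx 1 -> match: F0=0 F1=1 F2=1 F3=4; commitIndex=1
Op 8: F2 acks idx 3 -> match: F0=0 F1=1 F2=3 F3=4; commitIndex=3
Op 9: F3 acks idx 3 -> match: F0=0 F1=1 F2=3 F3=4; commitIndex=3

Answer: 3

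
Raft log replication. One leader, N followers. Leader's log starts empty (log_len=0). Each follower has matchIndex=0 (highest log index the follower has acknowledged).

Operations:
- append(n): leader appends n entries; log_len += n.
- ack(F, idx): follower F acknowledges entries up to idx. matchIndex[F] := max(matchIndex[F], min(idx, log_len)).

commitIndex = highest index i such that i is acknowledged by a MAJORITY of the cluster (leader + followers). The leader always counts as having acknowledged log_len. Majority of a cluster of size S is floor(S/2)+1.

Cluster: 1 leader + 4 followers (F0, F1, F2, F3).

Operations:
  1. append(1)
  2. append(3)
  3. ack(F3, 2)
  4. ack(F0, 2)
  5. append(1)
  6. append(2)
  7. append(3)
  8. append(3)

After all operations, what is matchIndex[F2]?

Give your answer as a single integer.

Answer: 0

Derivation:
Op 1: append 1 -> log_len=1
Op 2: append 3 -> log_len=4
Op 3: F3 acks idx 2 -> match: F0=0 F1=0 F2=0 F3=2; commitIndex=0
Op 4: F0 acks idx 2 -> match: F0=2 F1=0 F2=0 F3=2; commitIndex=2
Op 5: append 1 -> log_len=5
Op 6: append 2 -> log_len=7
Op 7: append 3 -> log_len=10
Op 8: append 3 -> log_len=13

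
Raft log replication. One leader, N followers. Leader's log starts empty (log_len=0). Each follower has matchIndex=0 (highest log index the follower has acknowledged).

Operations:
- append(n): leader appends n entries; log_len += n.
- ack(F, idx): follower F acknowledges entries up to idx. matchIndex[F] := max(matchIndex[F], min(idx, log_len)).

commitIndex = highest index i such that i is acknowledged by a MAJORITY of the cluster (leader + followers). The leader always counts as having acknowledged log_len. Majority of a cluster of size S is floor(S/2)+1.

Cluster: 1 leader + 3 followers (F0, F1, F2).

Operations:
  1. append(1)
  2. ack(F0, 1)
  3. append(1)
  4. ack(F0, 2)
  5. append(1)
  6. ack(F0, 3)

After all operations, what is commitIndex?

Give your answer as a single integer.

Op 1: append 1 -> log_len=1
Op 2: F0 acks idx 1 -> match: F0=1 F1=0 F2=0; commitIndex=0
Op 3: append 1 -> log_len=2
Op 4: F0 acks idx 2 -> match: F0=2 F1=0 F2=0; commitIndex=0
Op 5: append 1 -> log_len=3
Op 6: F0 acks idx 3 -> match: F0=3 F1=0 F2=0; commitIndex=0

Answer: 0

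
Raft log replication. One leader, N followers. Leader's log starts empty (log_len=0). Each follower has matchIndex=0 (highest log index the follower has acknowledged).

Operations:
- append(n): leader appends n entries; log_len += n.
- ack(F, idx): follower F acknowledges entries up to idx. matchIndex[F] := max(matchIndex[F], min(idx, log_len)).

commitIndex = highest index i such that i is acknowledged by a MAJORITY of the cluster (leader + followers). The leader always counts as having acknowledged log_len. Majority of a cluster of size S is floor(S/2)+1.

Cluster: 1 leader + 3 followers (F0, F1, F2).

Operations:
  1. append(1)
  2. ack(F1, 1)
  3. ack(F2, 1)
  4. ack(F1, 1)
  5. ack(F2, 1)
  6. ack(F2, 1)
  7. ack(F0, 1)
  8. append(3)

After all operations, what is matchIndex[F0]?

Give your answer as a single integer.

Answer: 1

Derivation:
Op 1: append 1 -> log_len=1
Op 2: F1 acks idx 1 -> match: F0=0 F1=1 F2=0; commitIndex=0
Op 3: F2 acks idx 1 -> match: F0=0 F1=1 F2=1; commitIndex=1
Op 4: F1 acks idx 1 -> match: F0=0 F1=1 F2=1; commitIndex=1
Op 5: F2 acks idx 1 -> match: F0=0 F1=1 F2=1; commitIndex=1
Op 6: F2 acks idx 1 -> match: F0=0 F1=1 F2=1; commitIndex=1
Op 7: F0 acks idx 1 -> match: F0=1 F1=1 F2=1; commitIndex=1
Op 8: append 3 -> log_len=4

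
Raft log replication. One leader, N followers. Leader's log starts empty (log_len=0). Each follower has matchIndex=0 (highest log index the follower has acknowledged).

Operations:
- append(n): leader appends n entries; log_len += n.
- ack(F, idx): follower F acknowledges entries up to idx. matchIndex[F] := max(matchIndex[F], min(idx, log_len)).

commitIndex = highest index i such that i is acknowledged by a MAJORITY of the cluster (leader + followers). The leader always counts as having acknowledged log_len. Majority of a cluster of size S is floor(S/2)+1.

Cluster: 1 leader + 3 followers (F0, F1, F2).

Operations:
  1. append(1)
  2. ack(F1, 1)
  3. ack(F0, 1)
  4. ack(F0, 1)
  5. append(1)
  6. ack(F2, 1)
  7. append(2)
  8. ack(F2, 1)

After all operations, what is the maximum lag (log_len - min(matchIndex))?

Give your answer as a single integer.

Answer: 3

Derivation:
Op 1: append 1 -> log_len=1
Op 2: F1 acks idx 1 -> match: F0=0 F1=1 F2=0; commitIndex=0
Op 3: F0 acks idx 1 -> match: F0=1 F1=1 F2=0; commitIndex=1
Op 4: F0 acks idx 1 -> match: F0=1 F1=1 F2=0; commitIndex=1
Op 5: append 1 -> log_len=2
Op 6: F2 acks idx 1 -> match: F0=1 F1=1 F2=1; commitIndex=1
Op 7: append 2 -> log_len=4
Op 8: F2 acks idx 1 -> match: F0=1 F1=1 F2=1; commitIndex=1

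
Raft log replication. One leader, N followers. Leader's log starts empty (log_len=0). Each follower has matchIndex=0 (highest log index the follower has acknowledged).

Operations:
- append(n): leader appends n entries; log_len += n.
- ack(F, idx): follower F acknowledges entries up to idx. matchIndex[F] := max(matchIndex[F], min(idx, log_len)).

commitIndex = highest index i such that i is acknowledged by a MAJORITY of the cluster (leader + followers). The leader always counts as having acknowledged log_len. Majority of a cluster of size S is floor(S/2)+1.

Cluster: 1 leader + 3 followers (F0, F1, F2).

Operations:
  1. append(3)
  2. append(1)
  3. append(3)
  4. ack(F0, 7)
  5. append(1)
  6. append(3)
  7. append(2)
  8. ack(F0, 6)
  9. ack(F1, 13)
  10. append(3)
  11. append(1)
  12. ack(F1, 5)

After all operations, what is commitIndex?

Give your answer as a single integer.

Op 1: append 3 -> log_len=3
Op 2: append 1 -> log_len=4
Op 3: append 3 -> log_len=7
Op 4: F0 acks idx 7 -> match: F0=7 F1=0 F2=0; commitIndex=0
Op 5: append 1 -> log_len=8
Op 6: append 3 -> log_len=11
Op 7: append 2 -> log_len=13
Op 8: F0 acks idx 6 -> match: F0=7 F1=0 F2=0; commitIndex=0
Op 9: F1 acks idx 13 -> match: F0=7 F1=13 F2=0; commitIndex=7
Op 10: append 3 -> log_len=16
Op 11: append 1 -> log_len=17
Op 12: F1 acks idx 5 -> match: F0=7 F1=13 F2=0; commitIndex=7

Answer: 7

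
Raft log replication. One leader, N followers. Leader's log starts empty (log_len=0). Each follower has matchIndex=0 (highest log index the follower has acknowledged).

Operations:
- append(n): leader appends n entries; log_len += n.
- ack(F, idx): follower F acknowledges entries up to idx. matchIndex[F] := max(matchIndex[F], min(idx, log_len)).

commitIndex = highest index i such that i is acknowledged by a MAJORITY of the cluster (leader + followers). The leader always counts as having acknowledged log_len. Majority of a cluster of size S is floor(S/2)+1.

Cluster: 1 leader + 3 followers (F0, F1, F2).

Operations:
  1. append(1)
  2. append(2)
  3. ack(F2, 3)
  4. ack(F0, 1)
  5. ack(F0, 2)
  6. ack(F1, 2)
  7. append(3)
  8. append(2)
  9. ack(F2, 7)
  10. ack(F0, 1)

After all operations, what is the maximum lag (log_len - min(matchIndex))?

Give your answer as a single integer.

Op 1: append 1 -> log_len=1
Op 2: append 2 -> log_len=3
Op 3: F2 acks idx 3 -> match: F0=0 F1=0 F2=3; commitIndex=0
Op 4: F0 acks idx 1 -> match: F0=1 F1=0 F2=3; commitIndex=1
Op 5: F0 acks idx 2 -> match: F0=2 F1=0 F2=3; commitIndex=2
Op 6: F1 acks idx 2 -> match: F0=2 F1=2 F2=3; commitIndex=2
Op 7: append 3 -> log_len=6
Op 8: append 2 -> log_len=8
Op 9: F2 acks idx 7 -> match: F0=2 F1=2 F2=7; commitIndex=2
Op 10: F0 acks idx 1 -> match: F0=2 F1=2 F2=7; commitIndex=2

Answer: 6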